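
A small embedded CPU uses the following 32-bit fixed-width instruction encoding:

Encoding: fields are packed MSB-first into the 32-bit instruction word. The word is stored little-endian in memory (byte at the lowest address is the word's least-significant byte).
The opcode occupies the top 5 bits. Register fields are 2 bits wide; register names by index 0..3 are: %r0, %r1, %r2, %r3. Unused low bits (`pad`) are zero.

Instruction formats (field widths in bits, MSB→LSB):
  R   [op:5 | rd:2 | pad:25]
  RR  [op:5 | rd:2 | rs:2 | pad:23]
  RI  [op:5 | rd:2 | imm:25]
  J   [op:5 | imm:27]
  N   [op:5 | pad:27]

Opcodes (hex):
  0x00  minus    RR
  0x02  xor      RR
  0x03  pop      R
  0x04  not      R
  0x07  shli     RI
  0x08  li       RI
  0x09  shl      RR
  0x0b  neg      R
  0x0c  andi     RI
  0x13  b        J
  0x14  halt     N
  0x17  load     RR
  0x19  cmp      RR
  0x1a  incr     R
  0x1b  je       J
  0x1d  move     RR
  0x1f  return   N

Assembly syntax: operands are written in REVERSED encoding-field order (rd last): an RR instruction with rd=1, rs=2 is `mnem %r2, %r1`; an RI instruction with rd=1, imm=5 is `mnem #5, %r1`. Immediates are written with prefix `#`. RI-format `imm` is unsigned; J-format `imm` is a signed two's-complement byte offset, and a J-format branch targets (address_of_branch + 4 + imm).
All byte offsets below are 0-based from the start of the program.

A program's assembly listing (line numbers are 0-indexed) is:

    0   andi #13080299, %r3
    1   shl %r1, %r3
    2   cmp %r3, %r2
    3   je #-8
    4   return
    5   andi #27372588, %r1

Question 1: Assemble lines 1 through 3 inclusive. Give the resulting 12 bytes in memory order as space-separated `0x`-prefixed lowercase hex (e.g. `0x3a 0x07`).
1. shl fields op=0x9:5|rd=3:2|rs=1:2|pad=0:23 → word 4e800000h → 00 00 80 4e
2. cmp fields op=0x19:5|rd=2:2|rs=3:2|pad=0:23 → word cd800000h → 00 00 80 cd
3. je fields op=0x1b:5|imm=-8:27 → word dffffff8h → f8 ff ff df

0x00 0x00 0x80 0x4e 0x00 0x00 0x80 0xcd 0xf8 0xff 0xff 0xdf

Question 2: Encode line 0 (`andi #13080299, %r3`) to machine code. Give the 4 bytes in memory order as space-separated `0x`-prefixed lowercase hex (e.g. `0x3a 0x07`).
L0: andi op=0xc:5|rd=3:2|imm=13080299:25 ⇒ 0x66c796eb ⇒ little eb 96 c7 66

0xeb 0x96 0xc7 0x66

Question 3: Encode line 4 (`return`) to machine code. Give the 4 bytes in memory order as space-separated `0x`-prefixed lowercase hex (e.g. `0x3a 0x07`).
L4: return op=0x1f:5|pad=0:27 ⇒ 0xf8000000 ⇒ little 00 00 00 f8

0x00 0x00 0x00 0xf8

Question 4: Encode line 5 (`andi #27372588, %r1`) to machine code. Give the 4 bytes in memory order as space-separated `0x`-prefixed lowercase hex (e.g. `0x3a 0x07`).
5. andi fields op=0xc:5|rd=1:2|imm=27372588:25 → word 63a1ac2ch → 2c ac a1 63

0x2c 0xac 0xa1 0x63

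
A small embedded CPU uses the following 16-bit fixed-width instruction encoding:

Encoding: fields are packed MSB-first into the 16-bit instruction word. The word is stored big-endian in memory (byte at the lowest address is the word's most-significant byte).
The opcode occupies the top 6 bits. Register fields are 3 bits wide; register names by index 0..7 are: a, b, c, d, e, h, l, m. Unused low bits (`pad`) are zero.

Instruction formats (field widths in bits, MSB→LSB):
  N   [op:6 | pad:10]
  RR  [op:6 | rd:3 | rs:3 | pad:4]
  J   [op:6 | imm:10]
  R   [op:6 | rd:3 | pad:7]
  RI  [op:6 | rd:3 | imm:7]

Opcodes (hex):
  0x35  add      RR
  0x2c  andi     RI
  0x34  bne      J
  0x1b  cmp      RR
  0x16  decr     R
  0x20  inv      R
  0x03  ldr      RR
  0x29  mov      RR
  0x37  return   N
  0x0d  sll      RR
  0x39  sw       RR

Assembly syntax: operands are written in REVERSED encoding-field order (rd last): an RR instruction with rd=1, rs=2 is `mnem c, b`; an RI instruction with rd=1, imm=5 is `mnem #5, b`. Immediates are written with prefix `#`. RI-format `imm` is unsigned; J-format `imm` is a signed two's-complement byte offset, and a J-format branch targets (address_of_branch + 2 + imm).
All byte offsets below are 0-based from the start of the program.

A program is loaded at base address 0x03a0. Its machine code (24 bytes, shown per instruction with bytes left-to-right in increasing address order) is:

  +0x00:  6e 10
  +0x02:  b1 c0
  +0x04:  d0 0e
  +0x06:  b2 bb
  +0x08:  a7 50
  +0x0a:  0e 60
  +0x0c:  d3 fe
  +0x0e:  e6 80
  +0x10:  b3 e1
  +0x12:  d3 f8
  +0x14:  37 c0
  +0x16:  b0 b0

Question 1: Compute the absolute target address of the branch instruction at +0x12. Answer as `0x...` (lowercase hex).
0x03ac

@+12  big-endian(d3 f8) = 0xd3f8
  top 6b → 0x34 → bne [J]
  imm@[9:0]=0x3f8 (s10→-8) ⇒ #-8
  target = base 0x03a0 + off 0x12 + 2 + imm -8 = 0x03ac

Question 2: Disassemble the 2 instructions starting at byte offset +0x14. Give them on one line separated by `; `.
+0x14: 37 c0 ⇒ word 0x37c0 (big)
  top 6b → 0xd → sll [RR]
  rd@[9:7]=0x7 ⇒ m
  rs@[6:4]=0x4 ⇒ e
+0x16: b0 b0 ⇒ word 0xb0b0 (big)
  top 6b → 0x2c → andi [RI]
  rd@[9:7]=0x1 ⇒ b
  imm@[6:0]=0x30 ⇒ #48

sll e, m; andi #48, b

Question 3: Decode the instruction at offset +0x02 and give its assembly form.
+0x02: b1 c0 ⇒ word 0xb1c0 (big)
  opcode bits[15:10]=0x2c: andi/RI
  rd: (w>>7)&0x7=0x3 → d
  imm: (w>>0)&0x7f=0x40 → #64

andi #64, d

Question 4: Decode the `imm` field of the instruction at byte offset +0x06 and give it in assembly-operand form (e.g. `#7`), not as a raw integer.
off 0x06: read b2 bb as big → 0xb2bb
  top 6b → 0x2c → andi [RI]
  [9:7] rd=5 = h
  [6:0] imm=59 = #59

#59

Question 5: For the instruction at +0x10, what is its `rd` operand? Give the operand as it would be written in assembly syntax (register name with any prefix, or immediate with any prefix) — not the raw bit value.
m

@+10  big-endian(b3 e1) = 0xb3e1
  top 6b → 0x2c → andi [RI]
  [9:7] rd=7 = m
  [6:0] imm=97 = #97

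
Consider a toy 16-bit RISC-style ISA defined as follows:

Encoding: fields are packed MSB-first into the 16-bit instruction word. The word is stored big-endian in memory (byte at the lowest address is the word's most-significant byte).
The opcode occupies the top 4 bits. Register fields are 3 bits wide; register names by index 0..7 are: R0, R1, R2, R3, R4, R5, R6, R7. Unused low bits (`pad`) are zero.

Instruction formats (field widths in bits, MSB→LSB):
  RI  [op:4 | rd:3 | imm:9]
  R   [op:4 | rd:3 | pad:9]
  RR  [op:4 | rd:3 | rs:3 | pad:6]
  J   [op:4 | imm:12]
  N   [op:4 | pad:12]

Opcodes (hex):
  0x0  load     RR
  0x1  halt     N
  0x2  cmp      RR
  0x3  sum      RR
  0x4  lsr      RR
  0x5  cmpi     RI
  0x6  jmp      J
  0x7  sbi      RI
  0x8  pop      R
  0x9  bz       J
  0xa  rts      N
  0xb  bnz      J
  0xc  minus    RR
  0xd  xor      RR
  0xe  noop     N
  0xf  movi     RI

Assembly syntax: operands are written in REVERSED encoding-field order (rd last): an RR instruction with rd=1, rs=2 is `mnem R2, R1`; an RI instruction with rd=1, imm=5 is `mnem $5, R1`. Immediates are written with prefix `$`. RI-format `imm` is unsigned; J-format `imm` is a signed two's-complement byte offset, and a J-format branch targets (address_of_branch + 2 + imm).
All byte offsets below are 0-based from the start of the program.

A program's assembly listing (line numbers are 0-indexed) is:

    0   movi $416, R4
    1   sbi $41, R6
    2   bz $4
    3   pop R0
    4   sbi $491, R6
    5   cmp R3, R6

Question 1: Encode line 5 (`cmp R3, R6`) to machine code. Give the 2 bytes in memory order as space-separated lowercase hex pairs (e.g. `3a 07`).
5. cmp fields op=0x2:4|rd=6:3|rs=3:3|pad=0:6 → word 2cc0h → 2c c0

2c c0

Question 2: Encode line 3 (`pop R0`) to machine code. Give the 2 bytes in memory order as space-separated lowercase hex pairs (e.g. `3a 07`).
80 00

line 3 (pop): pack op=0x8:4|rd=0:3|pad=0:9 = 0x8000; big→ 80 00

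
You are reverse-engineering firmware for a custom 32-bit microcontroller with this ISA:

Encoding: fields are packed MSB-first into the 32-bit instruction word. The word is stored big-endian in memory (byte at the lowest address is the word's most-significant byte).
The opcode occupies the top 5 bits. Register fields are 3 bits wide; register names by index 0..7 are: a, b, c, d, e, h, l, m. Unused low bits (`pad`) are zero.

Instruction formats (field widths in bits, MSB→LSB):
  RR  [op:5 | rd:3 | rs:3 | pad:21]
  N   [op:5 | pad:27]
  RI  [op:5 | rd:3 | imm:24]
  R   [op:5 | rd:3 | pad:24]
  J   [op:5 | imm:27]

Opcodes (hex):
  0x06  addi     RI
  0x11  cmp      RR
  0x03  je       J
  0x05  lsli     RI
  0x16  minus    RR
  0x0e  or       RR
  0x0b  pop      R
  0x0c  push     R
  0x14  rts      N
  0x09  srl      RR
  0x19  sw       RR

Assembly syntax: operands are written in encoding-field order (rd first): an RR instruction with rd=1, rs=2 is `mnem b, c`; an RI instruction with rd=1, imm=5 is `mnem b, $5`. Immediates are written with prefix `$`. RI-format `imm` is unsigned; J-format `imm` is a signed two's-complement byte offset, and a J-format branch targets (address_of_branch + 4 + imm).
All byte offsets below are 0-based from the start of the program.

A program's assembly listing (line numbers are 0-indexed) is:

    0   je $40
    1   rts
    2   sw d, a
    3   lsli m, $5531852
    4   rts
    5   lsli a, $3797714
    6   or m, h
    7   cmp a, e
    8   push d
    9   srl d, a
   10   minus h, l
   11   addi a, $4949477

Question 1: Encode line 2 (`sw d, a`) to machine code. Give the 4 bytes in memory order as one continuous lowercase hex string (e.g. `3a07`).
L2: sw op=0x19:5|rd=3:3|rs=0:3|pad=0:21 ⇒ 0xcb000000 ⇒ big cb 00 00 00

cb000000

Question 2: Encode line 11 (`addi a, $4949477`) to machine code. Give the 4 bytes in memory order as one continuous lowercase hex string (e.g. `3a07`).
L11: addi op=0x6:5|rd=0:3|imm=4949477:24 ⇒ 0x304b85e5 ⇒ big 30 4b 85 e5

304b85e5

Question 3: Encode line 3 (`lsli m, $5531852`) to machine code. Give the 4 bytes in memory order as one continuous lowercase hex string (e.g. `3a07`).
L3: lsli op=0x5:5|rd=7:3|imm=5531852:24 ⇒ 0x2f5468cc ⇒ big 2f 54 68 cc

2f5468cc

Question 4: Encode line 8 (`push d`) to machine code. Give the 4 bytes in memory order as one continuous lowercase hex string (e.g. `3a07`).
L8: push op=0xc:5|rd=3:3|pad=0:24 ⇒ 0x63000000 ⇒ big 63 00 00 00

63000000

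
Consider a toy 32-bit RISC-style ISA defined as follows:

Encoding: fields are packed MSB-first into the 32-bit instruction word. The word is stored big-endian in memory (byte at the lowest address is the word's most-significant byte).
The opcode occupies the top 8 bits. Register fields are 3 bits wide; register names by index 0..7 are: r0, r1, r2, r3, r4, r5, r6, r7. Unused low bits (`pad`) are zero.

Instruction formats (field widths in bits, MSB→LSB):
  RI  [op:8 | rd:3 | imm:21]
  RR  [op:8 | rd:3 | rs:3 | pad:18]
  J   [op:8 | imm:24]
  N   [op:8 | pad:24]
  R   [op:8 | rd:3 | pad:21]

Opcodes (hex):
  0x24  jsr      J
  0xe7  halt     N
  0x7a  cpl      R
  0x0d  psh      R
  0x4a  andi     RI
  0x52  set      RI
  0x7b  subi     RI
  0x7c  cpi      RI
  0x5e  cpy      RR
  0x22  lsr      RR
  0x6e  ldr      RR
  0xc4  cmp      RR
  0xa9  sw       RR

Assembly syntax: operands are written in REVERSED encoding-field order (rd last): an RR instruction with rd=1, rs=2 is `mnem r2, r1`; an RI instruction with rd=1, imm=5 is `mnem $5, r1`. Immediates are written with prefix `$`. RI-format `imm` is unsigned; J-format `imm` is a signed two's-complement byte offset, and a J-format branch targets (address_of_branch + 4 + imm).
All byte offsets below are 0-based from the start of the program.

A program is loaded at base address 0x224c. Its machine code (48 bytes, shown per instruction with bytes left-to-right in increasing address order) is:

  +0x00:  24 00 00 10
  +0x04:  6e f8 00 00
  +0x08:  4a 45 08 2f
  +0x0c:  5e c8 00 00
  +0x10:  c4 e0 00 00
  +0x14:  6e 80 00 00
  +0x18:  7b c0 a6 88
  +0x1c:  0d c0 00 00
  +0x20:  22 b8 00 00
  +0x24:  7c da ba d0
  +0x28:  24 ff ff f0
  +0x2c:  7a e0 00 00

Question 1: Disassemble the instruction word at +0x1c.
psh r6

@+1c  big-endian(0d c0 00 00) = 0x0dc00000
  op=0x0dc00000>>24=0xd ⇒ psh (R)
  rd@[23:21]=0x6 ⇒ r6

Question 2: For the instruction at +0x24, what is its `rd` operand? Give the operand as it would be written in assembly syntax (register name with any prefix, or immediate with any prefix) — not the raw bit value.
off 0x24: read 7c da ba d0 as big → 0x7cdabad0
  op=0x7cdabad0>>24=0x7c ⇒ cpi (RI)
  [23:21] rd=6 = r6
  [20:0] imm=1751760 = $1751760

r6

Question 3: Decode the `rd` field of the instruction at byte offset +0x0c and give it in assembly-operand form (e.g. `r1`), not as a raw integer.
r6

+0x0c: 5e c8 00 00 ⇒ word 0x5ec80000 (big)
  op=0x5ec80000>>24=0x5e ⇒ cpy (RR)
  rd: (w>>21)&0x7=0x6 → r6
  rs: (w>>18)&0x7=0x2 → r2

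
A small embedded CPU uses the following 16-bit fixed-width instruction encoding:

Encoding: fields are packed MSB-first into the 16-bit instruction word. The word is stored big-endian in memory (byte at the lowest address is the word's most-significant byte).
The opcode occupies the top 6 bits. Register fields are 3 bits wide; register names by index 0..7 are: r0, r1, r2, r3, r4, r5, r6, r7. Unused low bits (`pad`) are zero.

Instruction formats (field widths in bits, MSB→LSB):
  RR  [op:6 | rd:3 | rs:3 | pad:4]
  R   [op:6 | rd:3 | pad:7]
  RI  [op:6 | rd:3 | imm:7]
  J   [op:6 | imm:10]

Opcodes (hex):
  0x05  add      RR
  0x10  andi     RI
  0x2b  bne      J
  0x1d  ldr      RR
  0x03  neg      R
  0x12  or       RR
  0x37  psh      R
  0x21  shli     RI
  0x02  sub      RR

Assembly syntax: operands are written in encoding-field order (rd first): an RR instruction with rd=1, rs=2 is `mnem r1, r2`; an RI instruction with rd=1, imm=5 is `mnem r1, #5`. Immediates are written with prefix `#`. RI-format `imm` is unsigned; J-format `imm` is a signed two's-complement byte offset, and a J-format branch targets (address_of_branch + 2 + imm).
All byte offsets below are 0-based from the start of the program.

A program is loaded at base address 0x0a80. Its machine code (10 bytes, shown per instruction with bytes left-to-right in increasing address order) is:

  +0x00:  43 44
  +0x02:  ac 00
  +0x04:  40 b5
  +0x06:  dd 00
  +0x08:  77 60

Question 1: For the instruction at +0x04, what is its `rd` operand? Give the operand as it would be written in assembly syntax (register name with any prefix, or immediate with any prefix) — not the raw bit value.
[04] 40 b5 → 0x40b5
  top 6b → 0x10 → andi [RI]
  [9:7] rd=1 = r1
  [6:0] imm=53 = #53

r1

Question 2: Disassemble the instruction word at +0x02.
bne #0

off 0x02: read ac 00 as big → 0xac00
  opcode bits[15:10]=0x2b: bne/J
  [9:0] imm=0 = #0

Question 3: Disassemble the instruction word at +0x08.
ldr r6, r6

[08] 77 60 → 0x7760
  opcode bits[15:10]=0x1d: ldr/RR
  rd@[9:7]=0x6 ⇒ r6
  rs@[6:4]=0x6 ⇒ r6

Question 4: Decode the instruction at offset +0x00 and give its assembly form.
andi r6, #68

@+00  big-endian(43 44) = 0x4344
  opcode bits[15:10]=0x10: andi/RI
  rd: (w>>7)&0x7=0x6 → r6
  imm: (w>>0)&0x7f=0x44 → #68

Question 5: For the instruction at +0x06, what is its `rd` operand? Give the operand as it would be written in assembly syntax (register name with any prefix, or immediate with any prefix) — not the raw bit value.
[06] dd 00 → 0xdd00
  top 6b → 0x37 → psh [R]
  [9:7] rd=2 = r2

r2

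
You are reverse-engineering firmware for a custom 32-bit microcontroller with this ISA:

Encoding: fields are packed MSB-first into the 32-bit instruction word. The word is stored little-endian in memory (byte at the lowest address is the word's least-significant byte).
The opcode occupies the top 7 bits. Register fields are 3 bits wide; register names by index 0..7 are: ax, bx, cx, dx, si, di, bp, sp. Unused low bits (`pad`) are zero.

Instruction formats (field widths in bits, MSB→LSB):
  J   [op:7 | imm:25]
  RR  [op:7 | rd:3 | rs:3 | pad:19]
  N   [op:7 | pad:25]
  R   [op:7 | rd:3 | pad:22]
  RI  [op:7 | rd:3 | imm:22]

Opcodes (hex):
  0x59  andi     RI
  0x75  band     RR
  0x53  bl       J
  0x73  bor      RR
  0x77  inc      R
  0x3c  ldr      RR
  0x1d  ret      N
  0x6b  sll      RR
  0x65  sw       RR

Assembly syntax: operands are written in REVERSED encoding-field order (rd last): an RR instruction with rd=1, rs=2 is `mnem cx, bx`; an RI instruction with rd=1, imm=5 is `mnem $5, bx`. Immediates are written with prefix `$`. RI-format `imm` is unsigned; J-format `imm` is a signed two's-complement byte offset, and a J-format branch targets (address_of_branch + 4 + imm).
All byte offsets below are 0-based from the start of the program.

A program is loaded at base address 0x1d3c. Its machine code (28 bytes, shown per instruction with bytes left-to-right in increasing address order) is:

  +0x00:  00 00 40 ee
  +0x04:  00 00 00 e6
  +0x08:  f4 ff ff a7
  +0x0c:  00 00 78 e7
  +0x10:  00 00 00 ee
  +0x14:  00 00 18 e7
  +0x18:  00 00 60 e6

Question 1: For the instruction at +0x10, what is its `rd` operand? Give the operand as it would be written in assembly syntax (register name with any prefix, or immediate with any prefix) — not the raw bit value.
@+10  little-endian(00 00 00 ee) = 0xee000000
  top 7b → 0x77 → inc [R]
  rd: (w>>22)&0x7=0x0 → ax

ax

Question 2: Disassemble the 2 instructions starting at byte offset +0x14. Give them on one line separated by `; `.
off 0x14: read 00 00 18 e7 as little → 0xe7180000
  opcode bits[31:25]=0x73: bor/RR
  rd@[24:22]=0x4 ⇒ si
  rs@[21:19]=0x3 ⇒ dx
off 0x18: read 00 00 60 e6 as little → 0xe6600000
  opcode bits[31:25]=0x73: bor/RR
  rd@[24:22]=0x1 ⇒ bx
  rs@[21:19]=0x4 ⇒ si

bor dx, si; bor si, bx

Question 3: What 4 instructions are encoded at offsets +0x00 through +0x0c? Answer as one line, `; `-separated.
inc bx; bor ax, ax; bl $-12; bor sp, di

@+00  little-endian(00 00 40 ee) = 0xee400000
  op=0xee400000>>25=0x77 ⇒ inc (R)
  rd@[24:22]=0x1 ⇒ bx
@+04  little-endian(00 00 00 e6) = 0xe6000000
  op=0xe6000000>>25=0x73 ⇒ bor (RR)
  rd@[24:22]=0x0 ⇒ ax
  rs@[21:19]=0x0 ⇒ ax
@+08  little-endian(f4 ff ff a7) = 0xa7fffff4
  op=0xa7fffff4>>25=0x53 ⇒ bl (J)
  imm@[24:0]=0x1fffff4 (s25→-12) ⇒ $-12
@+0c  little-endian(00 00 78 e7) = 0xe7780000
  op=0xe7780000>>25=0x73 ⇒ bor (RR)
  rd@[24:22]=0x5 ⇒ di
  rs@[21:19]=0x7 ⇒ sp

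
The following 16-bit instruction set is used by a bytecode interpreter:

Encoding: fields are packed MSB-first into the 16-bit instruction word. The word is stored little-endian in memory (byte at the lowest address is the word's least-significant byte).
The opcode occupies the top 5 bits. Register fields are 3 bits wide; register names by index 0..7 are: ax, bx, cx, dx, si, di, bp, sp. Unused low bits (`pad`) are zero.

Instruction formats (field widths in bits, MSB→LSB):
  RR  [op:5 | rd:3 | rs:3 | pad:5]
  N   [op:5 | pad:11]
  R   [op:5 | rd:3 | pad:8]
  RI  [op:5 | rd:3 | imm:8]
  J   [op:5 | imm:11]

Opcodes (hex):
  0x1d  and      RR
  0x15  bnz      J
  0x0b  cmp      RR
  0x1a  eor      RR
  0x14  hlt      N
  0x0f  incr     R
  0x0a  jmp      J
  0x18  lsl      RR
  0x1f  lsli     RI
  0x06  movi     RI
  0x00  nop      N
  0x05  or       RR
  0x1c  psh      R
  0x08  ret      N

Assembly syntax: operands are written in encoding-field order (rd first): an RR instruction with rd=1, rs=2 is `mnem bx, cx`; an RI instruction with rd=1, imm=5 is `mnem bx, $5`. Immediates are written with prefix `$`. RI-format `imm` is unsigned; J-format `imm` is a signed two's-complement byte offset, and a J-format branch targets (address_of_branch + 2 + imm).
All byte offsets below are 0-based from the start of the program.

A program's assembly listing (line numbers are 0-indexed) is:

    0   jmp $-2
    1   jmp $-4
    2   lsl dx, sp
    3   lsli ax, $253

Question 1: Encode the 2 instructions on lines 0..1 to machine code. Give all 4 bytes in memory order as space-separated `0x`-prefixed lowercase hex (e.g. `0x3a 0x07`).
0xfe 0x57 0xfc 0x57

L0: jmp op=0xa:5|imm=-2:11 ⇒ 0x57fe ⇒ little fe 57
L1: jmp op=0xa:5|imm=-4:11 ⇒ 0x57fc ⇒ little fc 57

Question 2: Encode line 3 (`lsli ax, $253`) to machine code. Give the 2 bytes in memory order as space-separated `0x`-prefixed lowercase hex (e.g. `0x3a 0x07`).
0xfd 0xf8

3. lsli fields op=0x1f:5|rd=0:3|imm=253:8 → word f8fdh → fd f8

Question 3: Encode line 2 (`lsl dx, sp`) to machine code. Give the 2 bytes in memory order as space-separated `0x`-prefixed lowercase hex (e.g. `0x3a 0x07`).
0xe0 0xc3

L2: lsl op=0x18:5|rd=3:3|rs=7:3|pad=0:5 ⇒ 0xc3e0 ⇒ little e0 c3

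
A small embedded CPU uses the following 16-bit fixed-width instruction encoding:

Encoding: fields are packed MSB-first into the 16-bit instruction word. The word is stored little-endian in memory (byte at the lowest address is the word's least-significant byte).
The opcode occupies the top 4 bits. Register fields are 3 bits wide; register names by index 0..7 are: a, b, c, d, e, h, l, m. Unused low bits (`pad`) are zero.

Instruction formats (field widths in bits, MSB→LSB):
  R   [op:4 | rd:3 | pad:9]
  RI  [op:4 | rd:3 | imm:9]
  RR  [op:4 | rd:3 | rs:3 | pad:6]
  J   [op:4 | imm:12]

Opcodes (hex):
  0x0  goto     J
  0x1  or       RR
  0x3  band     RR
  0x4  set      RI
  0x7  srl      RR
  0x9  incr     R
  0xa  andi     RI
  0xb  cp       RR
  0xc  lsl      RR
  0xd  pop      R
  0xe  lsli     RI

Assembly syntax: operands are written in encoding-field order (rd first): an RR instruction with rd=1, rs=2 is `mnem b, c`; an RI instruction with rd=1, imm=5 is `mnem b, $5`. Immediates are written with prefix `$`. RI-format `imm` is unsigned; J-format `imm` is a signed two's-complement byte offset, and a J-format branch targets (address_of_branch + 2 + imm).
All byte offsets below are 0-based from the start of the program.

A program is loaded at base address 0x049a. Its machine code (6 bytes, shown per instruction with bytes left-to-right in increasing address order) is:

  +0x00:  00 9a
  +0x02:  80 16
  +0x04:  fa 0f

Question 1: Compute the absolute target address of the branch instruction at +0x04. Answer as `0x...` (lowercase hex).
+0x04: fa 0f ⇒ word 0x0ffa (little)
  opcode bits[15:12]=0x0: goto/J
  imm: (w>>0)&0xfff=0xffa (s12→-6) → $-6
  target = base 0x049a + off 0x04 + 2 + imm -6 = 0x049a

0x049a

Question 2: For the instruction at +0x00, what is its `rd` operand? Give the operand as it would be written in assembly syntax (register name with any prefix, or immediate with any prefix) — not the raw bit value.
off 0x00: read 00 9a as little → 0x9a00
  op=0x9a00>>12=0x9 ⇒ incr (R)
  [11:9] rd=5 = h

h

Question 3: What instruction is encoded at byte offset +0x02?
or d, c

[02] 80 16 → 0x1680
  opcode bits[15:12]=0x1: or/RR
  rd: (w>>9)&0x7=0x3 → d
  rs: (w>>6)&0x7=0x2 → c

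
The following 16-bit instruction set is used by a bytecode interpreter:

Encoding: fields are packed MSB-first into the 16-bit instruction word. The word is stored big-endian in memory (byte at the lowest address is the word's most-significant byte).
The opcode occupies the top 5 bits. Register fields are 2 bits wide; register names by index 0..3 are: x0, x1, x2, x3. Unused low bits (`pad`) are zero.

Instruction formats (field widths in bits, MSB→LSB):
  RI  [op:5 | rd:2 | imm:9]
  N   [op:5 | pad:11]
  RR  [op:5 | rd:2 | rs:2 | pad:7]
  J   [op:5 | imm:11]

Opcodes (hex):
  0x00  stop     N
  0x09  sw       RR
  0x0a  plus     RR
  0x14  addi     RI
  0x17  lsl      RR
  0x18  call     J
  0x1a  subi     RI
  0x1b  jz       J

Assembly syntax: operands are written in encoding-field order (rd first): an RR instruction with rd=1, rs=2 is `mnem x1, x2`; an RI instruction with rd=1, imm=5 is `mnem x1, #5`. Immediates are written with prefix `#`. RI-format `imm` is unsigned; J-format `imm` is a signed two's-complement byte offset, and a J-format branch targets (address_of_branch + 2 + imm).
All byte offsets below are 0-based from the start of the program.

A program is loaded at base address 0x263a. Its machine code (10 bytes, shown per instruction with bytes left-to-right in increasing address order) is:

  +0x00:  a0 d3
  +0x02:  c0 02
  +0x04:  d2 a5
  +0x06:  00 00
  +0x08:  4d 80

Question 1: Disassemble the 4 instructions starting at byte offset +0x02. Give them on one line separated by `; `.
+0x02: c0 02 ⇒ word 0xc002 (big)
  top 5b → 0x18 → call [J]
  imm: (w>>0)&0x7ff=0x2 → #2
+0x04: d2 a5 ⇒ word 0xd2a5 (big)
  top 5b → 0x1a → subi [RI]
  rd: (w>>9)&0x3=0x1 → x1
  imm: (w>>0)&0x1ff=0xa5 → #165
+0x06: 00 00 ⇒ word 0x0000 (big)
  top 5b → 0x0 → stop [N]
+0x08: 4d 80 ⇒ word 0x4d80 (big)
  top 5b → 0x9 → sw [RR]
  rd: (w>>9)&0x3=0x2 → x2
  rs: (w>>7)&0x3=0x3 → x3

call #2; subi x1, #165; stop; sw x2, x3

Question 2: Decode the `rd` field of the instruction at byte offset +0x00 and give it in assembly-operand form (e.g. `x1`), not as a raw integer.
off 0x00: read a0 d3 as big → 0xa0d3
  op=0xa0d3>>11=0x14 ⇒ addi (RI)
  rd: (w>>9)&0x3=0x0 → x0
  imm: (w>>0)&0x1ff=0xd3 → #211

x0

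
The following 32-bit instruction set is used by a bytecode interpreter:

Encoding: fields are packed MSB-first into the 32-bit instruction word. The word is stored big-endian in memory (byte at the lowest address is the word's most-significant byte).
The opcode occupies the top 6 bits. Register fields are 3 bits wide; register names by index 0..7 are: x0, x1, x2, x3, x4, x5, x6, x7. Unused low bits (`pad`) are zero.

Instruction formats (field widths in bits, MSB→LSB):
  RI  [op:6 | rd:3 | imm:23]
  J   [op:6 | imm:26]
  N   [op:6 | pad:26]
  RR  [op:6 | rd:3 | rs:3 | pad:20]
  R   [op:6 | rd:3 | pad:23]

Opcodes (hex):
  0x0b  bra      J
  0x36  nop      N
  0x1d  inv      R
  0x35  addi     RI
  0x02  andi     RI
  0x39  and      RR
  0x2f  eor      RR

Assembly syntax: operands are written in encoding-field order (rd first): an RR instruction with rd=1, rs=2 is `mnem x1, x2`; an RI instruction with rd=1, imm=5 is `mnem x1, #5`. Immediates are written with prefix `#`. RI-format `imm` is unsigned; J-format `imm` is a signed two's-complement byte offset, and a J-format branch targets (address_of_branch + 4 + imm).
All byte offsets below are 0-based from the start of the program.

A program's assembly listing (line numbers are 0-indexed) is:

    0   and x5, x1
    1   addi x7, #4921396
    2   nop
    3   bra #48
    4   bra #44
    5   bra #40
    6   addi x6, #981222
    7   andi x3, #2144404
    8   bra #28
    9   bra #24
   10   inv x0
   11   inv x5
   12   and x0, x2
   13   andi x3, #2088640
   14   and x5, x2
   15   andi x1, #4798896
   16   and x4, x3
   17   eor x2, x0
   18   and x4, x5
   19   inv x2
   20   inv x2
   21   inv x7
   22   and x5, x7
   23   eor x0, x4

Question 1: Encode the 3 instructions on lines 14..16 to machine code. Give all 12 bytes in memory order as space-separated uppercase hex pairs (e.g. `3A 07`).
14. and fields op=0x39:6|rd=5:3|rs=2:3|pad=0:20 → word e6a00000h → e6 a0 00 00
15. andi fields op=0x2:6|rd=1:3|imm=4798896:23 → word 08c939b0h → 08 c9 39 b0
16. and fields op=0x39:6|rd=4:3|rs=3:3|pad=0:20 → word e6300000h → e6 30 00 00

E6 A0 00 00 08 C9 39 B0 E6 30 00 00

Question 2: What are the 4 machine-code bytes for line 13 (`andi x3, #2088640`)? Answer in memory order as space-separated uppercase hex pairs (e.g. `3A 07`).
09 9F DE C0

line 13 (andi): pack op=0x2:6|rd=3:3|imm=2088640:23 = 0x099fdec0; big→ 09 9f de c0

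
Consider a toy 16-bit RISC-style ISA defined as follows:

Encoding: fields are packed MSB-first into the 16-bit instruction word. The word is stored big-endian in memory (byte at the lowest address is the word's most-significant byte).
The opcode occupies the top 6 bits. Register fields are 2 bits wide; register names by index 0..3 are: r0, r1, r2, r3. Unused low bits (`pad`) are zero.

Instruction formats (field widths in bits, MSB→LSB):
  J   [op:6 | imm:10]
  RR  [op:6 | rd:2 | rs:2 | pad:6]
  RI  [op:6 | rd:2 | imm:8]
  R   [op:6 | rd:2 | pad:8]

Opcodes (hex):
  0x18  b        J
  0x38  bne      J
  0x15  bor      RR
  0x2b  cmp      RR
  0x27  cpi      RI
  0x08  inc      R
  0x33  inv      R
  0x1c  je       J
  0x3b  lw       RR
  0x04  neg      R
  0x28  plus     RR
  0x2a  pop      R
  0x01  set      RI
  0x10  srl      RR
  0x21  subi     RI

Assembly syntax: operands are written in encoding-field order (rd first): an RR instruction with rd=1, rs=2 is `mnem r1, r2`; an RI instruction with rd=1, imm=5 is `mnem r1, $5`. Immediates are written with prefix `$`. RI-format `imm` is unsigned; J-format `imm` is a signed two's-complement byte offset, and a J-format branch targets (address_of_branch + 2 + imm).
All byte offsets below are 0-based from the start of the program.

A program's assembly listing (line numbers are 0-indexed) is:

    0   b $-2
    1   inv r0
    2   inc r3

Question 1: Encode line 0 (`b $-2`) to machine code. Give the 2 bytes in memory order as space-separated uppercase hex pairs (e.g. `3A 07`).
63 FE

line 0 (b): pack op=0x18:6|imm=-2:10 = 0x63fe; big→ 63 fe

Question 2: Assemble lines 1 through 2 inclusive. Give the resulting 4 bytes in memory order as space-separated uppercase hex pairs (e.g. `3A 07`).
CC 00 23 00

L1: inv op=0x33:6|rd=0:2|pad=0:8 ⇒ 0xcc00 ⇒ big cc 00
L2: inc op=0x8:6|rd=3:2|pad=0:8 ⇒ 0x2300 ⇒ big 23 00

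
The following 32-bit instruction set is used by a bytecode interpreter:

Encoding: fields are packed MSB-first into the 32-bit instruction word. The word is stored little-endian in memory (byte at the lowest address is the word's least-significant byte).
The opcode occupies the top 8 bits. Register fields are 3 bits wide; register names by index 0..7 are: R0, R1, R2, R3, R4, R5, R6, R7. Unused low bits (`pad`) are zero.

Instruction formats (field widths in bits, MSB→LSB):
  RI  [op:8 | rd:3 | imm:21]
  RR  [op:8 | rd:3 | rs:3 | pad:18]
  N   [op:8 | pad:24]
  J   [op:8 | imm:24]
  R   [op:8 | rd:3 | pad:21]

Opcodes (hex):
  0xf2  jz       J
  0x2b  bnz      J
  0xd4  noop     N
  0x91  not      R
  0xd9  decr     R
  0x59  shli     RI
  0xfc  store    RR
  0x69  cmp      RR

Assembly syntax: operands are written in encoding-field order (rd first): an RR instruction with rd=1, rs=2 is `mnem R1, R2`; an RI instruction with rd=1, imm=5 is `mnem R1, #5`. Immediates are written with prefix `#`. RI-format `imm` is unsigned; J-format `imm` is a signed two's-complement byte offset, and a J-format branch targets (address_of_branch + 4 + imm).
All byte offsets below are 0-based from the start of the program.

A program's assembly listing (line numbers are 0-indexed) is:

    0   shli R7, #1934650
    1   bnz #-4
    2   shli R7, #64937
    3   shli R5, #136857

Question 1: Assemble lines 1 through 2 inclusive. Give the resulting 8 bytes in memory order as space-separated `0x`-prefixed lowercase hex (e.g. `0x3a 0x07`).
0xfc 0xff 0xff 0x2b 0xa9 0xfd 0xe0 0x59

1. bnz fields op=0x2b:8|imm=-4:24 → word 2bfffffch → fc ff ff 2b
2. shli fields op=0x59:8|rd=7:3|imm=64937:21 → word 59e0fda9h → a9 fd e0 59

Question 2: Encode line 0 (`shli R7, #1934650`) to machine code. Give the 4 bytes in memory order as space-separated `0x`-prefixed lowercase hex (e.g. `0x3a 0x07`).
line 0 (shli): pack op=0x59:8|rd=7:3|imm=1934650:21 = 0x59fd853a; little→ 3a 85 fd 59

0x3a 0x85 0xfd 0x59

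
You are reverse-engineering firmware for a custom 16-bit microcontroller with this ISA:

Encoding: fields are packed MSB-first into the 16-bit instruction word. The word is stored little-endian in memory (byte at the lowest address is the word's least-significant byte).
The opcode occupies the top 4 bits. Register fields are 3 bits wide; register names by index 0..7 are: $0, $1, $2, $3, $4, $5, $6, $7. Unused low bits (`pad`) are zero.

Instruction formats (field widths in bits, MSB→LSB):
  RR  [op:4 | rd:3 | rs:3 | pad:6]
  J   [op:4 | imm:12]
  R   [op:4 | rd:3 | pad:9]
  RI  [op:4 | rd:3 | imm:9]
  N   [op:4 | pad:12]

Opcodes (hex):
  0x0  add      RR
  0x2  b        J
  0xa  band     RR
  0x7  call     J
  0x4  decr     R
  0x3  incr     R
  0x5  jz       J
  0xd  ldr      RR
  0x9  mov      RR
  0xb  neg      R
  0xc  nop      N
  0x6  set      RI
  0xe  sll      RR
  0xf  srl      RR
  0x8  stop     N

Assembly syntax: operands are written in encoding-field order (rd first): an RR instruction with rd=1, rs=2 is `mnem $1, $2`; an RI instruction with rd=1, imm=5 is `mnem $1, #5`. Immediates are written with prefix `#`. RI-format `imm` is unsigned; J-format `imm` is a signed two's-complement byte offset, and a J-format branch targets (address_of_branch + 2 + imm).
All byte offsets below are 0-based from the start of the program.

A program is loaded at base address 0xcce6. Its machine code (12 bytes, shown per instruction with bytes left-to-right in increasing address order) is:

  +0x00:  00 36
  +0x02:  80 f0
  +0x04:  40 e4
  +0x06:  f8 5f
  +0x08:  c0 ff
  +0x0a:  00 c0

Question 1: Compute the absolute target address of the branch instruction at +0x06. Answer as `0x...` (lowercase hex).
0xcce6

+0x06: f8 5f ⇒ word 0x5ff8 (little)
  top 4b → 0x5 → jz [J]
  imm@[11:0]=0xff8 (s12→-8) ⇒ #-8
  target = base 0xcce6 + off 0x06 + 2 + imm -8 = 0xcce6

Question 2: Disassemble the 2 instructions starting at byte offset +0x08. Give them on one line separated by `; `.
+0x08: c0 ff ⇒ word 0xffc0 (little)
  op=0xffc0>>12=0xf ⇒ srl (RR)
  rd@[11:9]=0x7 ⇒ $7
  rs@[8:6]=0x7 ⇒ $7
+0x0a: 00 c0 ⇒ word 0xc000 (little)
  op=0xc000>>12=0xc ⇒ nop (N)

srl $7, $7; nop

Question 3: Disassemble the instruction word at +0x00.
+0x00: 00 36 ⇒ word 0x3600 (little)
  top 4b → 0x3 → incr [R]
  [11:9] rd=3 = $3

incr $3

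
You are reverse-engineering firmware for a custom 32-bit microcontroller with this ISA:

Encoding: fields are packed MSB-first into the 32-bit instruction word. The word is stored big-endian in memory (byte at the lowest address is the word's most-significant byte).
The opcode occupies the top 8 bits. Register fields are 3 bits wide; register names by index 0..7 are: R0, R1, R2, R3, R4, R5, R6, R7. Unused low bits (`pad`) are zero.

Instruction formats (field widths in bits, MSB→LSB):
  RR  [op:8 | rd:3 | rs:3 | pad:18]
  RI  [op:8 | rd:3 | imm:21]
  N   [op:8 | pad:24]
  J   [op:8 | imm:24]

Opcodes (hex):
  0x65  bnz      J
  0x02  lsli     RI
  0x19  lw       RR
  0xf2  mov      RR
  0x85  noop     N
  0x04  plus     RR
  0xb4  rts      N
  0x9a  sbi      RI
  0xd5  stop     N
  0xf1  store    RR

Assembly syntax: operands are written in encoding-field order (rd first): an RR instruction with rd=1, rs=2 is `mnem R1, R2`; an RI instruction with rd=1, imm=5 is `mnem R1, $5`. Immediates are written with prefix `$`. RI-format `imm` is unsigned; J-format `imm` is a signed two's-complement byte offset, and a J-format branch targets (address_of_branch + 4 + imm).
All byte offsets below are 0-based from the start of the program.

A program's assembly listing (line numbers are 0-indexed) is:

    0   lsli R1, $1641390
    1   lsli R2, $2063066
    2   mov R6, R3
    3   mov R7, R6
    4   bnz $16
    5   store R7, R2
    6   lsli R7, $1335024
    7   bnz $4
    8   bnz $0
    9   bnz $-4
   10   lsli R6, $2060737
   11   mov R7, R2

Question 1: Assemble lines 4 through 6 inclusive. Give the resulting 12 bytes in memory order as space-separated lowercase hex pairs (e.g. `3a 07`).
65 00 00 10 f1 e8 00 00 02 f4 5e f0

line 4 (bnz): pack op=0x65:8|imm=16:24 = 0x65000010; big→ 65 00 00 10
line 5 (store): pack op=0xf1:8|rd=7:3|rs=2:3|pad=0:18 = 0xf1e80000; big→ f1 e8 00 00
line 6 (lsli): pack op=0x2:8|rd=7:3|imm=1335024:21 = 0x02f45ef0; big→ 02 f4 5e f0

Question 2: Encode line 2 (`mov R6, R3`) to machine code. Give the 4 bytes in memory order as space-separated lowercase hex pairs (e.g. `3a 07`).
L2: mov op=0xf2:8|rd=6:3|rs=3:3|pad=0:18 ⇒ 0xf2cc0000 ⇒ big f2 cc 00 00

f2 cc 00 00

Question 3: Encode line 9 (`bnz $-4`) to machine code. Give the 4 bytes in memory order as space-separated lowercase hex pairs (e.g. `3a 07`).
9. bnz fields op=0x65:8|imm=-4:24 → word 65fffffch → 65 ff ff fc

65 ff ff fc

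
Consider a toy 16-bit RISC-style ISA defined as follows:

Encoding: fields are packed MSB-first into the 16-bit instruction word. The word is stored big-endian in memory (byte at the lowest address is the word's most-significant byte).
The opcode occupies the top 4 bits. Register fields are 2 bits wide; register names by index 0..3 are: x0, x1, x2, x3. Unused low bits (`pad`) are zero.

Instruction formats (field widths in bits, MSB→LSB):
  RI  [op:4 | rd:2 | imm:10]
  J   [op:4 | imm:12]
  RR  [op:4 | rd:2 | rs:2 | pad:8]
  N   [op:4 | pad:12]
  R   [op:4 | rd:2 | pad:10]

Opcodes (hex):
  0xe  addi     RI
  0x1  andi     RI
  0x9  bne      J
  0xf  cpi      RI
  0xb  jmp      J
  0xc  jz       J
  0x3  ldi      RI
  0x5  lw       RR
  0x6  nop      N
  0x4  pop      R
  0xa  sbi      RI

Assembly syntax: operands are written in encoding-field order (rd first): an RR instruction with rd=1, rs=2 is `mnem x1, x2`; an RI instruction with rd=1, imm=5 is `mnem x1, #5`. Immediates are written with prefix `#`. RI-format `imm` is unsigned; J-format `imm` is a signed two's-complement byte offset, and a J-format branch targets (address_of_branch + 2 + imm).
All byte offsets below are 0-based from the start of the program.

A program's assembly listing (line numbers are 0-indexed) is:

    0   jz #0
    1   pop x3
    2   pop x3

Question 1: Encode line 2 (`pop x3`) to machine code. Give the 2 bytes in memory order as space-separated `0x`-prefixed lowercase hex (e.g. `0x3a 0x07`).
2. pop fields op=0x4:4|rd=3:2|pad=0:10 → word 4c00h → 4c 00

0x4c 0x00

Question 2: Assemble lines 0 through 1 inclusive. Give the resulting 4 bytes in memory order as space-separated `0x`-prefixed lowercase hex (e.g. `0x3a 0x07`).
0xc0 0x00 0x4c 0x00

L0: jz op=0xc:4|imm=0:12 ⇒ 0xc000 ⇒ big c0 00
L1: pop op=0x4:4|rd=3:2|pad=0:10 ⇒ 0x4c00 ⇒ big 4c 00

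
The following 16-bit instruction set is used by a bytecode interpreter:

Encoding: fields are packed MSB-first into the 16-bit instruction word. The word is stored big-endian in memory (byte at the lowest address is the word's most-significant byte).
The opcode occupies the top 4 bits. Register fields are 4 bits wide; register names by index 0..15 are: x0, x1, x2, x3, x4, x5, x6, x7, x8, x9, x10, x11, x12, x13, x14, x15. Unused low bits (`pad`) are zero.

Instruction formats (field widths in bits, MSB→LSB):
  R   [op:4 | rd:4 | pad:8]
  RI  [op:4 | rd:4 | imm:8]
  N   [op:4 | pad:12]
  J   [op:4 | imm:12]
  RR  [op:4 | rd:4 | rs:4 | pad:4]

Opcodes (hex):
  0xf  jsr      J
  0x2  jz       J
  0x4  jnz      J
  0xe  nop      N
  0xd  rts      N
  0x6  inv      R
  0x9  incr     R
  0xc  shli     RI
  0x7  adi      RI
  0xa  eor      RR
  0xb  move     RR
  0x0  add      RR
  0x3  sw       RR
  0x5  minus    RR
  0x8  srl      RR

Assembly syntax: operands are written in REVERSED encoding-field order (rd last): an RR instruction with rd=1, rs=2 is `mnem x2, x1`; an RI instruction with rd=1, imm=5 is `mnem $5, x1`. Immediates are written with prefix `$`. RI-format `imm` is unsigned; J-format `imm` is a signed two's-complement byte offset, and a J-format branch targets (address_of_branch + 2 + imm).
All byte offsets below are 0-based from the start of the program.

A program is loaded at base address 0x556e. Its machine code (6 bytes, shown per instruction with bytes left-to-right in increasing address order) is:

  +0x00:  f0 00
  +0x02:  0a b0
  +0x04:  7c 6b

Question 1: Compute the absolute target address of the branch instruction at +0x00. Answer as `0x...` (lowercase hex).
0x5570

+0x00: f0 00 ⇒ word 0xf000 (big)
  top 4b → 0xf → jsr [J]
  imm@[11:0]=0x0 ⇒ $0
  target = base 0x556e + off 0x00 + 2 + imm 0 = 0x5570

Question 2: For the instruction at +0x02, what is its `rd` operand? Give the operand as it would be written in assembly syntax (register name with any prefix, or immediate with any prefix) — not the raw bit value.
x10

+0x02: 0a b0 ⇒ word 0x0ab0 (big)
  op=0x0ab0>>12=0x0 ⇒ add (RR)
  rd: (w>>8)&0xf=0xa → x10
  rs: (w>>4)&0xf=0xb → x11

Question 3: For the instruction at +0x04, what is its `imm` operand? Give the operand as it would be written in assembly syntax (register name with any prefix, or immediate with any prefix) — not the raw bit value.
@+04  big-endian(7c 6b) = 0x7c6b
  op=0x7c6b>>12=0x7 ⇒ adi (RI)
  rd: (w>>8)&0xf=0xc → x12
  imm: (w>>0)&0xff=0x6b → $107

$107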